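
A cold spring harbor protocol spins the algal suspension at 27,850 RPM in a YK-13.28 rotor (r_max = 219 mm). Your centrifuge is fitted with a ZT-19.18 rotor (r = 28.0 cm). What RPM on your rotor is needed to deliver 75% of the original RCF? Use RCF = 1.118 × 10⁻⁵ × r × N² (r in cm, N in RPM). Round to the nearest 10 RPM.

Original rotor: r = 219 mm = 21.9 cm
RCF_original = 1.118 × 10⁻⁵ × 21.9 × (27850)² = 1.118 × 10⁻⁵ × 21.9 × 775,622,500 ≈ 189,905 × g
Target RCF = 0.75 × 189,905 ≈ 142,428.8 × g
142,428.8 = 1.118 × 10⁻⁵ × 28 × N²
N² = 142,428.8 / (31.304 × 10⁻⁵) = 454,985,944
N ≈ √454,985,944 ≈ 21,330.4

21330 RPM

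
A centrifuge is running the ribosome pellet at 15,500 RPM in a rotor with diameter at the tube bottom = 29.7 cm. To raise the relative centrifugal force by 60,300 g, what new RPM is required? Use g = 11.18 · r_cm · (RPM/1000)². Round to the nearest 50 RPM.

24550 RPM

r = 29.7 / 2 = 14.85 cm
Current RCF = 11.18 × 14.85 × (15.5)² = 11.18 × 14.85 × 240.25 ≈ 39,887 × g
Target RCF = 39,887 + 60,300 = 100,187 × g
(N/1000)² = 100,187 / 166.023 = 603.4525
N = 1000 × √603.4525 ≈ 24,565.3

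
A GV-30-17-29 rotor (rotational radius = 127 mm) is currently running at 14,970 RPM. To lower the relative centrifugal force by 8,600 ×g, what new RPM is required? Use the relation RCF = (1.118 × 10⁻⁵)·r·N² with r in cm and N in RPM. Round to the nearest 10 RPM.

r = 127 mm = 12.7 cm
Current RCF = 1.118 × 10⁻⁵ × 12.7 × (14970)² = 1.118 × 10⁻⁵ × 12.7 × 224,100,900 ≈ 31,819.2 × g
Target RCF = 31,819.2 − 8,600 = 23,219.2 × g
N² = 23,219.2 / (14.1986 × 10⁻⁵) = 163,531,616
N ≈ √163,531,616 ≈ 12,787.9

12790 RPM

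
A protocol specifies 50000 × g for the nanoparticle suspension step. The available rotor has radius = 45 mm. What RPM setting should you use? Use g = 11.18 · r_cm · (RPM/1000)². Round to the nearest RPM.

≈ 31525 RPM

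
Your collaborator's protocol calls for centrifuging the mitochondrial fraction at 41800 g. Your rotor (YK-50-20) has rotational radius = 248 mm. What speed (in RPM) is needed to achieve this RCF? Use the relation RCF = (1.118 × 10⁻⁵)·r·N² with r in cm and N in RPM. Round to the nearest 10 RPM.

N ≈ 12280 RPM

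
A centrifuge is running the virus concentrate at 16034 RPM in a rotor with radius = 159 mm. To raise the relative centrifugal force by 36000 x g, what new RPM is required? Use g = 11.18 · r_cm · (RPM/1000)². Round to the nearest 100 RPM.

r = 159 mm = 15.9 cm
Current RCF = 11.18 × 15.9 × (16.034)² = 11.18 × 15.9 × 257.089156 ≈ 45,700.7 × g
Target RCF = 45,700.7 + 36,000 = 81,700.7 × g
(N/1000)² = 81,700.7 / 177.762 = 459.6072
N = 1000 × √459.6072 ≈ 21,438.5

≈ 21400 RPM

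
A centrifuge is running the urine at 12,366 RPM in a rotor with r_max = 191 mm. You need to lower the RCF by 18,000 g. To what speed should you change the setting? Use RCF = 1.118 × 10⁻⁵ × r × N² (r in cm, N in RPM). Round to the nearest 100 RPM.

≈ 8300 RPM

r = 191 mm = 19.1 cm
Current RCF = 1.118 × 10⁻⁵ × 19.1 × (12366)² = 1.118 × 10⁻⁵ × 19.1 × 152,917,956 ≈ 32,653.8 × g
Target RCF = 32,653.8 − 18,000 = 14,653.8 × g
N² = 14,653.8 / (21.3538 × 10⁻⁵) = 68,623,851
N ≈ √68,623,851 ≈ 8,284.0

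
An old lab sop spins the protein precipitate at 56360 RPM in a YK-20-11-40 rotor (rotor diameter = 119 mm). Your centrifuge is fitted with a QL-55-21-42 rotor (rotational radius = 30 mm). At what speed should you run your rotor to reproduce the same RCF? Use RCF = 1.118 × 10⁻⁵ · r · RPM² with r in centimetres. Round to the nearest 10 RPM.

≈ 79370 RPM

Original rotor: r = 119 mm / 2 = 59.5 mm = 5.95 cm
RCF_original = 1.118 × 10⁻⁵ × 5.95 × (56360)² = 1.118 × 10⁻⁵ × 5.95 × 3,176,449,600 ≈ 211,300.6 × g
Your rotor: r = 30 mm = 3.0 cm
211,300.6 = 1.118 × 10⁻⁵ × 3 × N²
N² = 211,300.6 / (3.354 × 10⁻⁵) = 6,299,958,259
N ≈ √6,299,958,259 ≈ 79,372.3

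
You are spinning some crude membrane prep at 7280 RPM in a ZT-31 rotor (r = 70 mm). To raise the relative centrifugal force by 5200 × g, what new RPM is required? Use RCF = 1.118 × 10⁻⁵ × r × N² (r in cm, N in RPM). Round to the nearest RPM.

≈ 10929 RPM

r = 70 mm = 7.0 cm
Current RCF = 1.118 × 10⁻⁵ × 7 × (7280)² = 1.118 × 10⁻⁵ × 7 × 52,998,400 ≈ 4,147.7 × g
Target RCF = 4,147.7 + 5,200 = 9,347.7 × g
N² = 9,347.7 / (7.826 × 10⁻⁵) = 119,444,160
N ≈ √119,444,160 ≈ 10,929.1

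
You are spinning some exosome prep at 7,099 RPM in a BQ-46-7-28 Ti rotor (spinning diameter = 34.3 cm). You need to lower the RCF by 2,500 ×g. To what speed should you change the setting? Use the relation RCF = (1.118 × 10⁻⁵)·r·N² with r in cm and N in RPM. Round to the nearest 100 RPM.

≈ 6100 RPM

r = 34.3 / 2 = 17.15 cm
Current RCF = 1.118 × 10⁻⁵ × 17.15 × (7099)² = 1.118 × 10⁻⁵ × 17.15 × 50,395,801 ≈ 9,662.7 × g
Target RCF = 9,662.7 − 2,500 = 7,162.7 × g
N² = 7,162.7 / (19.1737 × 10⁻⁵) = 37,356,900
N ≈ √37,356,900 ≈ 6,112.0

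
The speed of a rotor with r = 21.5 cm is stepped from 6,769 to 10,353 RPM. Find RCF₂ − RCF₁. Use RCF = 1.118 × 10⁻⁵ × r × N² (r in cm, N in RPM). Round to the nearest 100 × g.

≈ 14800 g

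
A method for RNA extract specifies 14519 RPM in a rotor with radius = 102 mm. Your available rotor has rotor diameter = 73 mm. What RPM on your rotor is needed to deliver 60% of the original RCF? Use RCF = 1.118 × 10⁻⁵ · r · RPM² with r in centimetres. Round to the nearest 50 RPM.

18800 RPM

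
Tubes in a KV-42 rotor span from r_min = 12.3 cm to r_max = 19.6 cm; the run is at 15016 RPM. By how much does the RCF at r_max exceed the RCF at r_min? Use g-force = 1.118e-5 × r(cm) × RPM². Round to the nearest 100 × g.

RCF_max = 1.118 × 10⁻⁵ × 19.6 × (15016)² = 1.118 × 10⁻⁵ × 19.6 × 225,480,256 ≈ 49,409 × g
RCF_min = 1.118 × 10⁻⁵ × 12.3 × (15016)² = 1.118 × 10⁻⁵ × 12.3 × 225,480,256 ≈ 31,006.7 × g
ΔRCF = 49,409 − 31,006.7 = 18,402.3

ΔRCF ≈ 18400 x g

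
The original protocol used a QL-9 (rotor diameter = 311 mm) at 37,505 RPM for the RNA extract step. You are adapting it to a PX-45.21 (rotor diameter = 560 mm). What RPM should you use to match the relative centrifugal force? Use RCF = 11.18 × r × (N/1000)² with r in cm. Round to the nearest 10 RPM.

27950 RPM

Original rotor: r = 311 mm / 2 = 155.5 mm = 15.55 cm
RCF_original = 11.18 × 15.55 × (37.505)² = 11.18 × 15.55 × 1,406.625025 ≈ 244,540.4 × g
Your rotor: r = 560 mm / 2 = 280 mm = 28 cm
244,540.4 = 11.18 × 28 × (N/1000)²
(N/1000)² = 244,540.4 / 313.04 = 781.1794
N = 1000 × √781.1794 ≈ 27,949.6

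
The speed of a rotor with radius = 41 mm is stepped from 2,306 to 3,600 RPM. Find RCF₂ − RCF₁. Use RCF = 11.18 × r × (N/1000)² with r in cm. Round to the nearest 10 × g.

350 x g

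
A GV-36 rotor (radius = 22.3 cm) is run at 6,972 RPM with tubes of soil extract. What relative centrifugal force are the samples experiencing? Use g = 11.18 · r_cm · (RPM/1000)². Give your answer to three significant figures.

RCF = 11.18 × r × (N/1000)²
RCF = 11.18 × 22.3 × (6.972)² = 11.18 × 22.3 × 48.608784 ≈ 12,118.9 × g

12100 ×g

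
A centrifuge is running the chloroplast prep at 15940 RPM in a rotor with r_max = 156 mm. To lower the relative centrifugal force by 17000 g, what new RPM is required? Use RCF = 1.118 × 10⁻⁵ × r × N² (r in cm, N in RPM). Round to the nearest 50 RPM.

≈ 12500 RPM

r = 156 mm = 15.6 cm
Current RCF = 1.118 × 10⁻⁵ × 15.6 × (15940)² = 1.118 × 10⁻⁵ × 15.6 × 254,083,600 ≈ 44,314.2 × g
Target RCF = 44,314.2 − 17,000 = 27,314.2 × g
N² = 27,314.2 / (17.4408 × 10⁻⁵) = 156,610,935
N ≈ √156,610,935 ≈ 12,514.4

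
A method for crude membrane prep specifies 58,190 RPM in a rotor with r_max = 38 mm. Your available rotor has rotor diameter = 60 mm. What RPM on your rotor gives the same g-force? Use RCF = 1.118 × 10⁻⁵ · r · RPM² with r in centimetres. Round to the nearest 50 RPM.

65500 RPM

Original rotor: r = 38 mm = 3.8 cm
RCF_original = 1.118 × 10⁻⁵ × 3.8 × (58190)² = 1.118 × 10⁻⁵ × 3.8 × 3,386,076,100 ≈ 143,854.1 × g
Your rotor: r = 60 mm / 2 = 30 mm = 3 cm
143,854.1 = 1.118 × 10⁻⁵ × 3 × N²
N² = 143,854.1 / (3.354 × 10⁻⁵) = 4,289,031,008
N ≈ √4,289,031,008 ≈ 65,490.7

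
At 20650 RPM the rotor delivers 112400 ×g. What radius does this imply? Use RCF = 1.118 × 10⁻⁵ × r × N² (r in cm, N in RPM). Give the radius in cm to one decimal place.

r ≈ 23.6 cm

112400 = 1.118 × 10⁻⁵ × r × (20650)²
r = 112400 / (1.118 × 10⁻⁵ × 426,422,500) = 112400 / 4767.404 ≈ 23.577 cm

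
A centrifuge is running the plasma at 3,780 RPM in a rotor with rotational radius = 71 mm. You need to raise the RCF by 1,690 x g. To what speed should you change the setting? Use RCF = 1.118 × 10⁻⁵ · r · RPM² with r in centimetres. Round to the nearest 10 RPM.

5960 RPM

r = 71 mm = 7.1 cm
Current RCF = 1.118 × 10⁻⁵ × 7.1 × (3780)² = 1.118 × 10⁻⁵ × 7.1 × 14,288,400 ≈ 1,134.2 × g
Target RCF = 1,134.2 + 1,690 = 2,824.2 × g
N² = 2,824.2 / (7.9378 × 10⁻⁵) = 35,579,128
N ≈ √35,579,128 ≈ 5,964.8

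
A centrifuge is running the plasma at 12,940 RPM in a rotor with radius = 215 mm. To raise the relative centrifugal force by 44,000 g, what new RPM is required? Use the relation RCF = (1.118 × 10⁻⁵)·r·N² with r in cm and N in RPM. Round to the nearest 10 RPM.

r = 215 mm = 21.5 cm
Current RCF = 1.118 × 10⁻⁵ × 21.5 × (12940)² = 1.118 × 10⁻⁵ × 21.5 × 167,443,600 ≈ 40,248.4 × g
Target RCF = 40,248.4 + 44,000 = 84,248.4 × g
N² = 84,248.4 / (24.037 × 10⁻⁵) = 350,494,654
N ≈ √350,494,654 ≈ 18,721.5

18720 RPM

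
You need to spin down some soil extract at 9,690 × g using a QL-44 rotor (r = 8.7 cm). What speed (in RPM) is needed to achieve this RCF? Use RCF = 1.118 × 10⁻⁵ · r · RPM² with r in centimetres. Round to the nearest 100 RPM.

10000 RPM

RCF = 1.118 × 10⁻⁵ × r × N²
9,690 = 1.118 × 10⁻⁵ × 8.7 × N²
N² = 9,690 / (9.7266 × 10⁻⁵) = 99,623,712
N ≈ √99,623,712 ≈ 9,981.2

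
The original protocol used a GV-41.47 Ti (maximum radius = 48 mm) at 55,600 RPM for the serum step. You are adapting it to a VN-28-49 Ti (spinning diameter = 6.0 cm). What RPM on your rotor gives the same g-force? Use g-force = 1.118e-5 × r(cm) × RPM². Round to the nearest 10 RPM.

≈ 70330 RPM

Original rotor: r = 48 mm = 4.8 cm
RCF = 1.118 × 10⁻⁵ × r × N²
RCF_original = 1.118 × 10⁻⁵ × 4.8 × (55600)² = 1.118 × 10⁻⁵ × 4.8 × 3,091,360,000 ≈ 165,894.7 × g
Your rotor: r = 6.0 / 2 = 3 cm
165,894.7 = 1.118 × 10⁻⁵ × 3 × N²
N² = 165,894.7 / (3.354 × 10⁻⁵) = 4,946,174,717
N ≈ √4,946,174,717 ≈ 70,329.0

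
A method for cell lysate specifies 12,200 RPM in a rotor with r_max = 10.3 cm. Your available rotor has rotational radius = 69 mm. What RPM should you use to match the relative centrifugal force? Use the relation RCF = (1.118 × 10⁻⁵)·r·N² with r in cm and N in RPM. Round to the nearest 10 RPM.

RCF = 1.118 × 10⁻⁵ × r × N²
RCF_original = 1.118 × 10⁻⁵ × 10.3 × (12200)² = 1.118 × 10⁻⁵ × 10.3 × 148,840,000 ≈ 17,139.5 × g
Your rotor: r = 69 mm = 6.9 cm
17,139.5 = 1.118 × 10⁻⁵ × 6.9 × N²
N² = 17,139.5 / (7.7142 × 10⁻⁵) = 222,181,172
N ≈ √222,181,172 ≈ 14,905.7

≈ 14910 RPM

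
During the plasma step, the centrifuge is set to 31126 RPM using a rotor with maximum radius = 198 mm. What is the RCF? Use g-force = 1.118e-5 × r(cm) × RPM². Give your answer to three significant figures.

r = 198 mm = 19.8 cm
RCF = 1.118 × 10⁻⁵ × 19.8 × (31126)² = 1.118 × 10⁻⁵ × 19.8 × 968,827,876 ≈ 214,463.6 × g

214000 g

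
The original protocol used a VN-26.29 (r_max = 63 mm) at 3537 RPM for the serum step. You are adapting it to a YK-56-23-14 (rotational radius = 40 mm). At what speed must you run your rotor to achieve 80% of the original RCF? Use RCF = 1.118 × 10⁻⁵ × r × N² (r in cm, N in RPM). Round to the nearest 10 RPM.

≈ 3970 RPM

Original rotor: r = 63 mm = 6.3 cm
RCF_original = 1.118 × 10⁻⁵ × 6.3 × (3537)² = 1.118 × 10⁻⁵ × 6.3 × 12,510,369 ≈ 881.2 × g
Target RCF = 0.8 × 881.2 ≈ 705 × g
Your rotor: r = 40 mm = 4.0 cm
705 = 1.118 × 10⁻⁵ × 4 × N²
N² = 705 / (4.472 × 10⁻⁵) = 15,764,758
N ≈ √15,764,758 ≈ 3,970.5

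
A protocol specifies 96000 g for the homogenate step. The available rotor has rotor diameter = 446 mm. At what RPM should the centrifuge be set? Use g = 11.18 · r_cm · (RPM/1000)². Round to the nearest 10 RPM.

r = 446 mm / 2 = 223 mm = 22.3 cm
96,000 = 11.18 × 22.3 × (N/1000)²
(N/1000)² = 96,000 / 249.314 = 385.0566
N = 1000 × √385.0566 ≈ 19,622.9

N ≈ 19620 RPM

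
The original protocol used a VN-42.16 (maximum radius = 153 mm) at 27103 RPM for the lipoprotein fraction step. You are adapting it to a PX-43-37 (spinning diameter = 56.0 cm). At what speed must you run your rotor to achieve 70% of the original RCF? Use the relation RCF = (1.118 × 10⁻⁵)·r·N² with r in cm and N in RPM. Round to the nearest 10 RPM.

≈ 16760 RPM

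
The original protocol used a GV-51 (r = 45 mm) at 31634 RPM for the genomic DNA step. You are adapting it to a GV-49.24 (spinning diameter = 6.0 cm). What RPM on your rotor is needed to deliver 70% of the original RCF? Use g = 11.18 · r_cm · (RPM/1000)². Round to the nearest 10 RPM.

Original rotor: r = 45 mm = 4.5 cm
RCF_original = 11.18 × 4.5 × (31.634)² = 11.18 × 4.5 × 1,000.709956 ≈ 50,345.7 × g
Target RCF = 0.7 × 50,345.7 ≈ 35,242 × g
Your rotor: r = 6.0 / 2 = 3 cm
35,242 = 11.18 × 3 × (N/1000)²
(N/1000)² = 35,242 / 33.54 = 1050.745
N = 1000 × √1050.745 ≈ 32,415.2

32420 RPM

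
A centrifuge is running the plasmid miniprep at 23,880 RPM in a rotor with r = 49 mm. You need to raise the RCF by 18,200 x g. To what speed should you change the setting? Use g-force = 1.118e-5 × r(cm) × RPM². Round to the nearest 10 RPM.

N₂ ≈ 30040 RPM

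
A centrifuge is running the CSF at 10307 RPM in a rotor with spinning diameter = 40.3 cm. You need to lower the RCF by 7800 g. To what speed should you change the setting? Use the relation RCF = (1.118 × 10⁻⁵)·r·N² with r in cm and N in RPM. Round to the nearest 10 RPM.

r = 40.3 / 2 = 20.15 cm
Current RCF = 1.118 × 10⁻⁵ × 20.15 × (10307)² = 1.118 × 10⁻⁵ × 20.15 × 106,234,249 ≈ 23,932.1 × g
Target RCF = 23,932.1 − 7,800 = 16,132.1 × g
N² = 16,132.1 / (22.5277 × 10⁻⁵) = 71,610,062
N ≈ √71,610,062 ≈ 8,462.3

N₂ ≈ 8460 RPM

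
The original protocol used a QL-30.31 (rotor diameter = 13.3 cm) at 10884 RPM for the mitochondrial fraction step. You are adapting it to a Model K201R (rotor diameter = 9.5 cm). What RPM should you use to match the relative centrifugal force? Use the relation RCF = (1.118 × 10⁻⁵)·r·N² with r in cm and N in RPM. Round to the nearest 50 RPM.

Original rotor: r = 13.3 / 2 = 6.65 cm
RCF = 1.118 × 10⁻⁵ × r × N²
RCF_original = 1.118 × 10⁻⁵ × 6.65 × (10884)² = 1.118 × 10⁻⁵ × 6.65 × 118,461,456 ≈ 8,807.3 × g
Your rotor: r = 9.5 / 2 = 4.75 cm
8,807.3 = 1.118 × 10⁻⁵ × 4.75 × N²
N² = 8,807.3 / (5.3105 × 10⁻⁵) = 165,846,907
N ≈ √165,846,907 ≈ 12,878.2

≈ 12900 RPM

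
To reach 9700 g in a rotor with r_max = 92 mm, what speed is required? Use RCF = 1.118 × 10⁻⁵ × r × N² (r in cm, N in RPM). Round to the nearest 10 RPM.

r = 92 mm = 9.2 cm
9,700 = 1.118 × 10⁻⁵ × 9.2 × N²
N² = 9,700 / (10.2856 × 10⁻⁵) = 94,306,603
N ≈ √94,306,603 ≈ 9,711.2

≈ 9710 RPM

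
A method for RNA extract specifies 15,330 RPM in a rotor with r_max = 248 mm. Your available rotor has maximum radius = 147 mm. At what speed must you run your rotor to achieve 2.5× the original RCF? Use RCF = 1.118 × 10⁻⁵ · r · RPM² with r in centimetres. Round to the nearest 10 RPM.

≈ 31480 RPM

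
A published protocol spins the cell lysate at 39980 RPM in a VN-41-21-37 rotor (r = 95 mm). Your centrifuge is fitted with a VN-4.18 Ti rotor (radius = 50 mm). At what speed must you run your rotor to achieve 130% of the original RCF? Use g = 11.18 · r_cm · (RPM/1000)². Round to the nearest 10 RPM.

62830 RPM

Original rotor: r = 95 mm = 9.5 cm
RCF_original = 11.18 × 9.5 × (39.98)² = 11.18 × 9.5 × 1,598.4004 ≈ 169,766.1 × g
Target RCF = 1.3 × 169,766.1 ≈ 220,695.9 × g
Your rotor: r = 50 mm = 5.0 cm
220,695.9 = 11.18 × 5 × (N/1000)²
(N/1000)² = 220,695.9 / 55.9 = 3948.048
N = 1000 × √3948.048 ≈ 62,833.5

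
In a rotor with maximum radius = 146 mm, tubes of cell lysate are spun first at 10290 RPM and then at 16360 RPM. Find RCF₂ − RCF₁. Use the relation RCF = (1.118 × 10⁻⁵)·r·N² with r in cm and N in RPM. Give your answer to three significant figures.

26400 × g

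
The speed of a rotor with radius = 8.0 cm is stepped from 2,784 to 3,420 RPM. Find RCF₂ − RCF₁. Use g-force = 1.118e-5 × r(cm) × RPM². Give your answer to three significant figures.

≈ 353 × g

RCF₁ = 1.118 × 10⁻⁵ × 8 × (2784)² = 1.118 × 10⁻⁵ × 8 × 7,750,656 ≈ 693.2 × g
RCF₂ = 1.118 × 10⁻⁵ × 8 × (3420)² = 1.118 × 10⁻⁵ × 8 × 11,696,400 ≈ 1,046.1 × g
Increase = 1,046.1 − 693.2 = 352.9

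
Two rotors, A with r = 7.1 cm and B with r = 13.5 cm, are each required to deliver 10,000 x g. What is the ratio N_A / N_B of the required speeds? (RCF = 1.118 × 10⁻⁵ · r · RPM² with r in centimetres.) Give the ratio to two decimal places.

1.38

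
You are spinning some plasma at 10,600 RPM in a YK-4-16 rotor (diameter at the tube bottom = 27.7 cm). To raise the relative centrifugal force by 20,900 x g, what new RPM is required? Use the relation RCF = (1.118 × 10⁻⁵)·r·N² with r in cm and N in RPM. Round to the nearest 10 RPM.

r = 27.7 / 2 = 13.85 cm
Current RCF = 1.118 × 10⁻⁵ × 13.85 × (10600)² = 1.118 × 10⁻⁵ × 13.85 × 112,360,000 ≈ 17,398.2 × g
Target RCF = 17,398.2 + 20,900 = 38,298.2 × g
N² = 38,298.2 / (15.4843 × 10⁻⁵) = 247,335,688
N ≈ √247,335,688 ≈ 15,726.9

N₂ ≈ 15730 RPM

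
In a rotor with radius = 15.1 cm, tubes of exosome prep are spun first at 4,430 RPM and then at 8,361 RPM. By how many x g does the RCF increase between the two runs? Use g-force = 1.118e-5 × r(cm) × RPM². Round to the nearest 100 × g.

8500 x g

RCF₁ = 1.118 × 10⁻⁵ × 15.1 × (4430)² = 1.118 × 10⁻⁵ × 15.1 × 19,624,900 ≈ 3,313 × g
RCF₂ = 1.118 × 10⁻⁵ × 15.1 × (8361)² = 1.118 × 10⁻⁵ × 15.1 × 69,906,321 ≈ 11,801.4 × g
Increase = 11,801.4 − 3,313 = 8,488.4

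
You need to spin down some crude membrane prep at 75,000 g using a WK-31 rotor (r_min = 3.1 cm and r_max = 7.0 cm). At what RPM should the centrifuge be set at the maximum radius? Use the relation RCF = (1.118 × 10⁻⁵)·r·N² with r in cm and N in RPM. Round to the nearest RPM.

30957 RPM

Use r_max = 7.0 cm.
RCF = 1.118 × 10⁻⁵ × r × N²
75,000 = 1.118 × 10⁻⁵ × 7 × N²
N² = 75,000 / (7.826 × 10⁻⁵) = 958,343,982
N ≈ √958,343,982 ≈ 30,957.1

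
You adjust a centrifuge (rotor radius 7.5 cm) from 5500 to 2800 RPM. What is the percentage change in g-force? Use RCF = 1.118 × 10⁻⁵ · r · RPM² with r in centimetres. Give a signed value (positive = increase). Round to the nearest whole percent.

-74%

RCF ∝ N², so the ratio is (2800/5500)² = (0.509091)² = 0.2592.
Change = 0.2592 − 1 = -0.7408 → -74.1%.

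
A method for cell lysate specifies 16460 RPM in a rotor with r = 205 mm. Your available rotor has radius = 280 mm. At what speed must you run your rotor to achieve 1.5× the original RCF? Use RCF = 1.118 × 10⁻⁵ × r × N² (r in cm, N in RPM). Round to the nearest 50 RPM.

Original rotor: r = 205 mm = 20.5 cm
RCF_original = 1.118 × 10⁻⁵ × 20.5 × (16460)² = 1.118 × 10⁻⁵ × 20.5 × 270,931,600 ≈ 62,094.8 × g
Target RCF = 1.5 × 62,094.8 ≈ 93,142.2 × g
Your rotor: r = 280 mm = 28.0 cm
93,142.2 = 1.118 × 10⁻⁵ × 28 × N²
N² = 93,142.2 / (31.304 × 10⁻⁵) = 297,540,889
N ≈ √297,540,889 ≈ 17,249.4

≈ 17250 RPM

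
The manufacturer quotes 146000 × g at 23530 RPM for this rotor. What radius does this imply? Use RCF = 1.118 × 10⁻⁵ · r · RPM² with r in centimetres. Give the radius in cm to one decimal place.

23.6 cm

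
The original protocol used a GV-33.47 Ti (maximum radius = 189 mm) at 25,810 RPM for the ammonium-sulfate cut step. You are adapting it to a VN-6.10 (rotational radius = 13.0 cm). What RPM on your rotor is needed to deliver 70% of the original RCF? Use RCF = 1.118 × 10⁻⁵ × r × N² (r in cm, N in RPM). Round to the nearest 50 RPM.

≈ 26050 RPM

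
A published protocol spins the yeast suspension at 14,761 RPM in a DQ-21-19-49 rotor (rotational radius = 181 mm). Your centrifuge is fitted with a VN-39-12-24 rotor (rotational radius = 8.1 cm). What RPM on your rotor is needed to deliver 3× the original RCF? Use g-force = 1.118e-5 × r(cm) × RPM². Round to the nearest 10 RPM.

≈ 38220 RPM

Original rotor: r = 181 mm = 18.1 cm
RCF_original = 1.118 × 10⁻⁵ × 18.1 × (14761)² = 1.118 × 10⁻⁵ × 18.1 × 217,887,121 ≈ 44,091.2 × g
Target RCF = 3 × 44,091.2 ≈ 132,273.6 × g
132,273.6 = 1.118 × 10⁻⁵ × 8.1 × N²
N² = 132,273.6 / (9.0558 × 10⁻⁵) = 1,460,650,633
N ≈ √1,460,650,633 ≈ 38,218.5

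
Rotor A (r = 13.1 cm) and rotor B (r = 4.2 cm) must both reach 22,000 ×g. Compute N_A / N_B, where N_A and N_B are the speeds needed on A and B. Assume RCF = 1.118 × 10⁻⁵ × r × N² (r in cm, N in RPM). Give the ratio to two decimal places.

At fixed RCF, N ∝ 1/√r, so N_A/N_B = √(r_B/r_A) = √(4.2/13.1) = √0.320611 = 0.5662.

0.57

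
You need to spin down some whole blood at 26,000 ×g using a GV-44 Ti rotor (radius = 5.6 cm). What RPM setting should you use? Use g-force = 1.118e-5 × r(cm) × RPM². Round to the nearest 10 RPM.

≈ 20380 RPM

RCF = 1.118 × 10⁻⁵ × r × N²
26,000 = 1.118 × 10⁻⁵ × 5.6 × N²
N² = 26,000 / (6.2608 × 10⁻⁵) = 415,282,392
N ≈ √415,282,392 ≈ 20,378.5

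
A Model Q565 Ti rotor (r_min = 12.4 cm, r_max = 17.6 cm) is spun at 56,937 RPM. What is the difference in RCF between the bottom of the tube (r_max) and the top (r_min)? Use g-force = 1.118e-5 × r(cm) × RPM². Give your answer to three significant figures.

≈ 188000 x g

RCF_max = 1.118 × 10⁻⁵ × 17.6 × (56937)² = 1.118 × 10⁻⁵ × 17.6 × 3,241,821,969 ≈ 637,886.8 × g
RCF_min = 1.118 × 10⁻⁵ × 12.4 × (56937)² = 1.118 × 10⁻⁵ × 12.4 × 3,241,821,969 ≈ 449,420.3 × g
ΔRCF = 637,886.8 − 449,420.3 = 188,466.5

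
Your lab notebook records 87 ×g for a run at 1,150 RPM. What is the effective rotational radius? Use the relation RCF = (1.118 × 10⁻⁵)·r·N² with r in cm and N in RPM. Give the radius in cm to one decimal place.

r ≈ 5.9 cm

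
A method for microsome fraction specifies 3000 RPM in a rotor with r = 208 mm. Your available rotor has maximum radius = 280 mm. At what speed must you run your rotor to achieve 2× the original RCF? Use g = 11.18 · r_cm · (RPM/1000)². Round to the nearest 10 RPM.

≈ 3660 RPM

Original rotor: r = 208 mm = 20.8 cm
RCF_original = 11.18 × 20.8 × (3)² = 11.18 × 20.8 × 9 ≈ 2,092.9 × g
Target RCF = 2 × 2,092.9 ≈ 4,185.8 × g
Your rotor: r = 280 mm = 28.0 cm
4,185.8 = 11.18 × 28 × (N/1000)²
(N/1000)² = 4,185.8 / 313.04 = 13.37145
N = 1000 × √13.37145 ≈ 3,656.7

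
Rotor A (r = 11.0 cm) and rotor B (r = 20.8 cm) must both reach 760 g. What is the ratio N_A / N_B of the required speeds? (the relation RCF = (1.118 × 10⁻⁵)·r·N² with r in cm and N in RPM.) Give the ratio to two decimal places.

At fixed RCF, N ∝ 1/√r, so N_A/N_B = √(r_B/r_A) = √(20.8/11.0) = √1.890909 = 1.3751.

1.38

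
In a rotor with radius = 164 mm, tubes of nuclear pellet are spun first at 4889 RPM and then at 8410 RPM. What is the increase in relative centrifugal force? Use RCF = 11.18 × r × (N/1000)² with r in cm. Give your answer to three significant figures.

8590 g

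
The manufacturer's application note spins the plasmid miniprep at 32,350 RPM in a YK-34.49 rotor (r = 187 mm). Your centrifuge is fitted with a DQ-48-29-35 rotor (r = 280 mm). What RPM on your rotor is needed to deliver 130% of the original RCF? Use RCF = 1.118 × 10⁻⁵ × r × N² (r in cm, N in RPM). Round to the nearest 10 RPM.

Original rotor: r = 187 mm = 18.7 cm
RCF = 1.118 × 10⁻⁵ × r × N²
RCF_original = 1.118 × 10⁻⁵ × 18.7 × (32350)² = 1.118 × 10⁻⁵ × 18.7 × 1,046,522,500 ≈ 218,792.3 × g
Target RCF = 1.3 × 218,792.3 ≈ 284,430 × g
Your rotor: r = 280 mm = 28.0 cm
284,430 = 1.118 × 10⁻⁵ × 28 × N²
N² = 284,430 / (31.304 × 10⁻⁵) = 908,605,929
N ≈ √908,605,929 ≈ 30,143.1

30140 RPM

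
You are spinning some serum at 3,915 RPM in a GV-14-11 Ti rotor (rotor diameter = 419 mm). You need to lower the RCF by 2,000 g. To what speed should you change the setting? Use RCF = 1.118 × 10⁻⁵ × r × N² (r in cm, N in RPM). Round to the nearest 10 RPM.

≈ 2610 RPM

r = 419 mm / 2 = 209.5 mm = 20.95 cm
Current RCF = 1.118 × 10⁻⁵ × 20.95 × (3915)² = 1.118 × 10⁻⁵ × 20.95 × 15,327,225 ≈ 3,590 × g
Target RCF = 3,590 − 2,000 = 1,590 × g
N² = 1,590 / (23.4221 × 10⁻⁵) = 6,788,460
N ≈ √6,788,460 ≈ 2,605.5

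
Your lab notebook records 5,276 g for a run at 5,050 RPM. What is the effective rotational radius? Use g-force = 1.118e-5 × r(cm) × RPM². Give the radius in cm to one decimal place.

5276 = 1.118 × 10⁻⁵ × r × (5050)²
r = 5276 / (1.118 × 10⁻⁵ × 25,502,500) = 5276 / 285.1179 ≈ 18.505 cm

≈ 18.5 cm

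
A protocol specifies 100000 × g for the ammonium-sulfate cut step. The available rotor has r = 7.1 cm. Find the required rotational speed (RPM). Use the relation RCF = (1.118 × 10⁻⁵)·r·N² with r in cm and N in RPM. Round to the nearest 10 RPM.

35490 RPM

100,000 = 1.118 × 10⁻⁵ × 7.1 × N²
N² = 100,000 / (7.9378 × 10⁻⁵) = 1,259,794,905
N ≈ √1,259,794,905 ≈ 35,493.6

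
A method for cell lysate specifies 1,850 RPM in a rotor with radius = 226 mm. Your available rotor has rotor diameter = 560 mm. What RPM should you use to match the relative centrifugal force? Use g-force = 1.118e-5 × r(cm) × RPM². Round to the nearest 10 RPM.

Original rotor: r = 226 mm = 22.6 cm
RCF_original = 1.118 × 10⁻⁵ × 22.6 × (1850)² = 1.118 × 10⁻⁵ × 22.6 × 3,422,500 ≈ 864.8 × g
Your rotor: r = 560 mm / 2 = 280 mm = 28 cm
864.8 = 1.118 × 10⁻⁵ × 28 × N²
N² = 864.8 / (31.304 × 10⁻⁵) = 2,762,586
N ≈ √2,762,586 ≈ 1,662.1

≈ 1660 RPM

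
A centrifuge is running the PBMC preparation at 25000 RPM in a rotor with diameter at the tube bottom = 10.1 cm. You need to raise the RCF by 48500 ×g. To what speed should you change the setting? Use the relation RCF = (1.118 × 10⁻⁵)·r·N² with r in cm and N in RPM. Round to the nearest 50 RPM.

≈ 38500 RPM

r = 10.1 / 2 = 5.05 cm
Current RCF = 1.118 × 10⁻⁵ × 5.05 × (25000)² = 1.118 × 10⁻⁵ × 5.05 × 625,000,000 ≈ 35,286.9 × g
Target RCF = 35,286.9 + 48,500 = 83,786.9 × g
N² = 83,786.9 / (5.6459 × 10⁻⁵) = 1,484,030,890
N ≈ √1,484,030,890 ≈ 38,523.1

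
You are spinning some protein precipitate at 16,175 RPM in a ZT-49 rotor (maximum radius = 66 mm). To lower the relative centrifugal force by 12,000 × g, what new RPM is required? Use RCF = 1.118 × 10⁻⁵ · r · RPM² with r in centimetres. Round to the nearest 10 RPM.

r = 66 mm = 6.6 cm
Current RCF = 1.118 × 10⁻⁵ × 6.6 × (16175)² = 1.118 × 10⁻⁵ × 6.6 × 261,630,625 ≈ 19,305.2 × g
Target RCF = 19,305.2 − 12,000 = 7,305.2 × g
N² = 7,305.2 / (7.3788 × 10⁻⁵) = 99,002,548
N ≈ √99,002,548 ≈ 9,950.0

≈ 9950 RPM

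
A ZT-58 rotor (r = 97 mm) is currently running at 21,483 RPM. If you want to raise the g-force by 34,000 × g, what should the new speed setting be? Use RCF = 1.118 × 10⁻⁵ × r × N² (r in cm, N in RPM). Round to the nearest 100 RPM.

r = 97 mm = 9.7 cm
Current RCF = 1.118 × 10⁻⁵ × 9.7 × (21483)² = 1.118 × 10⁻⁵ × 9.7 × 461,519,289 ≈ 50,049.9 × g
Target RCF = 50,049.9 + 34,000 = 84,049.9 × g
N² = 84,049.9 / (10.8446 × 10⁻⁵) = 775,039,190
N ≈ √775,039,190 ≈ 27,839.5

≈ 27800 RPM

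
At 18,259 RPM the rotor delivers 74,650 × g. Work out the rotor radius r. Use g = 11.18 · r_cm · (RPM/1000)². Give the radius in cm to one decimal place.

20.0 cm

74650 = 11.18 × r × (18.259)²
r = 74650 / (11.18 × 333.391081) = 74650 / 3727.312 ≈ 20.028 cm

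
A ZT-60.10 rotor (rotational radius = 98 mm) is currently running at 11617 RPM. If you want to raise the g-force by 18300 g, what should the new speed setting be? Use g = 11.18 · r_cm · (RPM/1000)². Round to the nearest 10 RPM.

r = 98 mm = 9.8 cm
Current RCF = 11.18 × 9.8 × (11.617)² = 11.18 × 9.8 × 134.954689 ≈ 14,786.2 × g
Target RCF = 14,786.2 + 18,300 = 33,086.2 × g
(N/1000)² = 33,086.2 / 109.564 = 301.9806
N = 1000 × √301.9806 ≈ 17,377.6

≈ 17380 RPM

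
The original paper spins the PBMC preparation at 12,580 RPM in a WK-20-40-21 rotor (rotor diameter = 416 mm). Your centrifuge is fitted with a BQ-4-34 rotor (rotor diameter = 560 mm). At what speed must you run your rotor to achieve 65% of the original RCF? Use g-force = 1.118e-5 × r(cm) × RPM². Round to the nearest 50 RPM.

Original rotor: r = 416 mm / 2 = 208 mm = 20.8 cm
RCF_original = 1.118 × 10⁻⁵ × 20.8 × (12580)² = 1.118 × 10⁻⁵ × 20.8 × 158,256,400 ≈ 36,801.6 × g
Target RCF = 0.65 × 36,801.6 ≈ 23,921 × g
Your rotor: r = 560 mm / 2 = 280 mm = 28 cm
23,921 = 1.118 × 10⁻⁵ × 28 × N²
N² = 23,921 / (31.304 × 10⁻⁵) = 76,415,155
N ≈ √76,415,155 ≈ 8,741.6

8750 RPM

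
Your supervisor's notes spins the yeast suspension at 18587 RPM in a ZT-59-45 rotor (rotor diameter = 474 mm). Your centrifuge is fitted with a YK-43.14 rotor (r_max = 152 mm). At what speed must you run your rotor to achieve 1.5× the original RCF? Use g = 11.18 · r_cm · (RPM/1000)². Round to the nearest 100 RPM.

≈ 28400 RPM

Original rotor: r = 474 mm / 2 = 237 mm = 23.7 cm
RCF_original = 11.18 × 23.7 × (18.587)² = 11.18 × 23.7 × 345.476569 ≈ 91,539.5 × g
Target RCF = 1.5 × 91,539.5 ≈ 137,309.2 × g
Your rotor: r = 152 mm = 15.2 cm
137,309.2 = 11.18 × 15.2 × (N/1000)²
(N/1000)² = 137,309.2 / 169.936 = 808.0054
N = 1000 × √808.0054 ≈ 28,425.4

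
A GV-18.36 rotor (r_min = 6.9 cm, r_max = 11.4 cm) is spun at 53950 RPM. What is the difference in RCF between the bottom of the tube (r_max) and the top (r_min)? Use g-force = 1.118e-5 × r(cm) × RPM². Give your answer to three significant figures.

ΔRCF = 1.118 × 10⁻⁵ × (r_max − r_min) × N² = 1.118 × 10⁻⁵ × 4.5 × 2,910,602,500 ≈ 146,432.4

≈ 146000 × g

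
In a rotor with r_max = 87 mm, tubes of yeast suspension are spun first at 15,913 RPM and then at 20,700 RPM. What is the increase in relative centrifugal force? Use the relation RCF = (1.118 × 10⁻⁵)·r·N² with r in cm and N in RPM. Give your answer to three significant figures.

≈ 17000 x g

r = 87 mm = 8.7 cm
RCF₁ = 1.118 × 10⁻⁵ × 8.7 × (15913)² = 1.118 × 10⁻⁵ × 8.7 × 253,223,569 ≈ 24,630 × g
RCF₂ = 1.118 × 10⁻⁵ × 8.7 × (20700)² = 1.118 × 10⁻⁵ × 8.7 × 428,490,000 ≈ 41,677.5 × g
Increase = 41,677.5 − 24,630 = 17,047.5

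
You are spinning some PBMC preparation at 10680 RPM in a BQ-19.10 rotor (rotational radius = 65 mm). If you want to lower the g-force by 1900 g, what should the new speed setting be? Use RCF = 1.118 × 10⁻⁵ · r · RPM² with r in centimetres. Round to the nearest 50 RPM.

9400 RPM

r = 65 mm = 6.5 cm
Current RCF = 1.118 × 10⁻⁵ × 6.5 × (10680)² = 1.118 × 10⁻⁵ × 6.5 × 114,062,400 ≈ 8,288.9 × g
Target RCF = 8,288.9 − 1,900 = 6,388.9 × g
N² = 6,388.9 / (7.267 × 10⁻⁵) = 87,916,609
N ≈ √87,916,609 ≈ 9,376.4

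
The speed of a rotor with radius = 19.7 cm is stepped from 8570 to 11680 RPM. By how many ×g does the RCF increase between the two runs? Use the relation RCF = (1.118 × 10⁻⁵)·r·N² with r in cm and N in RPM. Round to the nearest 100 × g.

≈ 13900 ×g

RCF₁ = 1.118 × 10⁻⁵ × 19.7 × (8570)² = 1.118 × 10⁻⁵ × 19.7 × 73,444,900 ≈ 16,175.9 × g
RCF₂ = 1.118 × 10⁻⁵ × 19.7 × (11680)² = 1.118 × 10⁻⁵ × 19.7 × 136,422,400 ≈ 30,046.5 × g
Increase = 30,046.5 − 16,175.9 = 13,870.6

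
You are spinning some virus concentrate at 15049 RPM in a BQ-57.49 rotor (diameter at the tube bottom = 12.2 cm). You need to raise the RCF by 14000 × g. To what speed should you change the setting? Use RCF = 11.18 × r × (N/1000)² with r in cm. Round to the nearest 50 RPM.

20800 RPM

r = 12.2 / 2 = 6.1 cm
Current RCF = 11.18 × 6.1 × (15.049)² = 11.18 × 6.1 × 226.472401 ≈ 15,445 × g
Target RCF = 15,445 + 14,000 = 29,445 × g
(N/1000)² = 29,445 / 68.198 = 431.7575
N = 1000 × √431.7575 ≈ 20,778.8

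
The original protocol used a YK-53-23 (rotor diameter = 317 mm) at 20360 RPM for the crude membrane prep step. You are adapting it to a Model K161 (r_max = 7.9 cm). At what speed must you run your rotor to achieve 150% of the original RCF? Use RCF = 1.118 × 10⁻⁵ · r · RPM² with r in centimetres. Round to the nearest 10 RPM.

≈ 35320 RPM

Original rotor: r = 317 mm / 2 = 158.5 mm = 15.85 cm
RCF_original = 1.118 × 10⁻⁵ × 15.85 × (20360)² = 1.118 × 10⁻⁵ × 15.85 × 414,529,600 ≈ 73,455.9 × g
Target RCF = 1.5 × 73,455.9 ≈ 110,183.8 × g
110,183.8 = 1.118 × 10⁻⁵ × 7.9 × N²
N² = 110,183.8 / (8.8322 × 10⁻⁵) = 1,247,523,833
N ≈ √1,247,523,833 ≈ 35,320.3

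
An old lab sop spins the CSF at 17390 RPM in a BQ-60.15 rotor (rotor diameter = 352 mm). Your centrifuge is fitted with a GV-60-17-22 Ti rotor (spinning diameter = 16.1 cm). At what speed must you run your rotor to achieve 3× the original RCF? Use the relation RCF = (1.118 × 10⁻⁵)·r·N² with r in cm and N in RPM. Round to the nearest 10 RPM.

44540 RPM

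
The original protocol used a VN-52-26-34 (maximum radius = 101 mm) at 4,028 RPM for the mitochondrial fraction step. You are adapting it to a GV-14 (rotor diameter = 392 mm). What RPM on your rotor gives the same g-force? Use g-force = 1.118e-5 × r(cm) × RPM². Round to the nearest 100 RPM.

Original rotor: r = 101 mm = 10.1 cm
RCF_original = 1.118 × 10⁻⁵ × 10.1 × (4028)² = 1.118 × 10⁻⁵ × 10.1 × 16,224,784 ≈ 1,832.1 × g
Your rotor: r = 392 mm / 2 = 196 mm = 19.6 cm
1,832.1 = 1.118 × 10⁻⁵ × 19.6 × N²
N² = 1,832.1 / (21.9128 × 10⁻⁵) = 8,360,867
N ≈ √8,360,867 ≈ 2,891.5

≈ 2900 RPM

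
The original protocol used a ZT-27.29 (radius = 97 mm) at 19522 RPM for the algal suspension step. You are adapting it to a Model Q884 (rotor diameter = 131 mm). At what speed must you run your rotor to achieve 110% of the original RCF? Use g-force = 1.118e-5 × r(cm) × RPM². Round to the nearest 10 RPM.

Original rotor: r = 97 mm = 9.7 cm
RCF_original = 1.118 × 10⁻⁵ × 9.7 × (19522)² = 1.118 × 10⁻⁵ × 9.7 × 381,108,484 ≈ 41,329.7 × g
Target RCF = 1.1 × 41,329.7 ≈ 45,462.7 × g
Your rotor: r = 131 mm / 2 = 65.5 mm = 6.55 cm
45,462.7 = 1.118 × 10⁻⁵ × 6.55 × N²
N² = 45,462.7 / (7.3229 × 10⁻⁵) = 620,829,180
N ≈ √620,829,180 ≈ 24,916.4

≈ 24920 RPM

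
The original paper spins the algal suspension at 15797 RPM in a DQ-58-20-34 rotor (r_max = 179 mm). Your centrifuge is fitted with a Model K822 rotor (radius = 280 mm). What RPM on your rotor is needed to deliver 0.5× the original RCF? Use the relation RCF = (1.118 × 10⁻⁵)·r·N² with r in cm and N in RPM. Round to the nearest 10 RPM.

8930 RPM

Original rotor: r = 179 mm = 17.9 cm
RCF_original = 1.118 × 10⁻⁵ × 17.9 × (15797)² = 1.118 × 10⁻⁵ × 17.9 × 249,545,209 ≈ 49,939.5 × g
Target RCF = 0.5 × 49,939.5 ≈ 24,969.8 × g
Your rotor: r = 280 mm = 28.0 cm
24,969.8 = 1.118 × 10⁻⁵ × 28 × N²
N² = 24,969.8 / (31.304 × 10⁻⁵) = 79,765,525
N ≈ √79,765,525 ≈ 8,931.2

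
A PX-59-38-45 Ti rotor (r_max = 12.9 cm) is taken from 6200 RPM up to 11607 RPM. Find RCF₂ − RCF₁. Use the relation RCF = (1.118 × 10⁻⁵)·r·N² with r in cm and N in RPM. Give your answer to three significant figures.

13900 x g

RCF₁ = 1.118 × 10⁻⁵ × 12.9 × (6200)² = 1.118 × 10⁻⁵ × 12.9 × 38,440,000 ≈ 5,543.9 × g
RCF₂ = 1.118 × 10⁻⁵ × 12.9 × (11607)² = 1.118 × 10⁻⁵ × 12.9 × 134,722,449 ≈ 19,429.9 × g
Increase = 19,429.9 − 5,543.9 = 13,886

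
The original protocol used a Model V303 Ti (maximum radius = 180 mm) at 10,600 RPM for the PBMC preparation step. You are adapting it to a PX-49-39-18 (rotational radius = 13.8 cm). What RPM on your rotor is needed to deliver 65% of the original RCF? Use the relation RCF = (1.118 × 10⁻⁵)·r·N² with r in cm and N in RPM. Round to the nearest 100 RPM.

9800 RPM

Original rotor: r = 180 mm = 18.0 cm
RCF_original = 1.118 × 10⁻⁵ × 18 × (10600)² = 1.118 × 10⁻⁵ × 18 × 112,360,000 ≈ 22,611.3 × g
Target RCF = 0.65 × 22,611.3 ≈ 14,697.3 × g
14,697.3 = 1.118 × 10⁻⁵ × 13.8 × N²
N² = 14,697.3 / (15.4284 × 10⁻⁵) = 95,261,336
N ≈ √95,261,336 ≈ 9,760.2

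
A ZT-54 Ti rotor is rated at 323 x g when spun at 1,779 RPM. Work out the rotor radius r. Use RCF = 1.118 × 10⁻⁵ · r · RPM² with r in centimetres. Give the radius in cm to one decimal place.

323 = 1.118 × 10⁻⁵ × r × (1779)²
r = 323 / (1.118 × 10⁻⁵ × 3,164,841) = 323 / 35.38292 ≈ 9.129 cm

r ≈ 9.1 cm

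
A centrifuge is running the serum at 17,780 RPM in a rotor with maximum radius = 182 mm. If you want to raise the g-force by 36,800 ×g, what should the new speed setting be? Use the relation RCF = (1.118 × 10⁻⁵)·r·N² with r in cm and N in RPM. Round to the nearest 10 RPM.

≈ 22290 RPM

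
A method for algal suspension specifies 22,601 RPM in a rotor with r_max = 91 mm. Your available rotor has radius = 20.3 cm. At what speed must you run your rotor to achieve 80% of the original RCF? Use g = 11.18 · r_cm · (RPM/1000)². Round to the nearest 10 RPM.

Original rotor: r = 91 mm = 9.1 cm
RCF = 11.18 × r × (N/1000)²
RCF_original = 11.18 × 9.1 × (22.601)² = 11.18 × 9.1 × 510.805201 ≈ 51,968.3 × g
Target RCF = 0.8 × 51,968.3 ≈ 41,574.6 × g
41,574.6 = 11.18 × 20.3 × (N/1000)²
(N/1000)² = 41,574.6 / 226.954 = 183.1851
N = 1000 × √183.1851 ≈ 13,534.6

13530 RPM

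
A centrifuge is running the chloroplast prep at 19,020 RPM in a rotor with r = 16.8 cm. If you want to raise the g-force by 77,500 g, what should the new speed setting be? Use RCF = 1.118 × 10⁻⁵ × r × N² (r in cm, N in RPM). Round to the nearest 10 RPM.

≈ 27830 RPM

Current RCF = 1.118 × 10⁻⁵ × 16.8 × (19020)² = 1.118 × 10⁻⁵ × 16.8 × 361,760,400 ≈ 67,947.3 × g
Target RCF = 67,947.3 + 77,500 = 145,447.3 × g
N² = 145,447.3 / (18.7824 × 10⁻⁵) = 774,380,803
N ≈ √774,380,803 ≈ 27,827.7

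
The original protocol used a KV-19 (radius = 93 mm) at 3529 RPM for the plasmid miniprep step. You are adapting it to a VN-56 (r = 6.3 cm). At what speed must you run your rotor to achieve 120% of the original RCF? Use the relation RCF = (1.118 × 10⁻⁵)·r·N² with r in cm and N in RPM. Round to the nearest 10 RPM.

4700 RPM

Original rotor: r = 93 mm = 9.3 cm
RCF = 1.118 × 10⁻⁵ × r × N²
RCF_original = 1.118 × 10⁻⁵ × 9.3 × (3529)² = 1.118 × 10⁻⁵ × 9.3 × 12,453,841 ≈ 1,294.9 × g
Target RCF = 1.2 × 1,294.9 ≈ 1,553.9 × g
1,553.9 = 1.118 × 10⁻⁵ × 6.3 × N²
N² = 1,553.9 / (7.0434 × 10⁻⁵) = 22,061,788
N ≈ √22,061,788 ≈ 4,697.0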